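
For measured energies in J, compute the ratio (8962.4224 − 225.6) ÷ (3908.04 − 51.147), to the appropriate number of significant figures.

8962.4224 − 225.6 = 8736.8224, limited to 1 d.p. → 5 s.f.; 3908.04 − 51.147 = 3856.893, limited to 2 d.p. → 6 s.f.
Carrying full precision, 8736.8224 ÷ 3856.893 = 2.26524884149…; keep min(5, 6) = 5 s.f.
Rounded to 5 significant figures: 2.2652.

2.2652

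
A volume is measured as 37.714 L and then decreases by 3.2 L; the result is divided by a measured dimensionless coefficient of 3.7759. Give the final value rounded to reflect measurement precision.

37.714 L − 3.2 L = 34.514 L; the difference is limited to 1 decimal place (3 s.f.).
Carrying full precision, 34.514 ÷ 3.7759 = 9.14060224053… L; 3.7759 has 5 s.f., so the result keeps min(3, 5) = 3 s.f.
Rounded to 3 significant figures: 9.14 L.

9.14 L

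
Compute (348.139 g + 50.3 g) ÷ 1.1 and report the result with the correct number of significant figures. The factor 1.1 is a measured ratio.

3.6 × 10^2 g

348.139 g + 50.3 g = 398.439 g; the sum is limited to 1 decimal place (4 s.f.).
Carrying full precision, 398.439 ÷ 1.1 = 362.217272727… g; 1.1 has 2 s.f., so the result keeps min(4, 2) = 2 s.f.
Rounded to 2 significant figures: 3.6 × 10^2 g.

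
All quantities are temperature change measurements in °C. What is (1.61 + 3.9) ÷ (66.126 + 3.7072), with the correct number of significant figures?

1.61 + 3.9 = 5.51, limited to 1 d.p. → 2 s.f.; 66.126 + 3.7072 = 69.8332, limited to 3 d.p. → 5 s.f.
Carrying full precision, 5.51 ÷ 69.8332 = 0.0789022986201…; keep min(2, 5) = 2 s.f.
Rounded to 2 significant figures: 0.079.

0.079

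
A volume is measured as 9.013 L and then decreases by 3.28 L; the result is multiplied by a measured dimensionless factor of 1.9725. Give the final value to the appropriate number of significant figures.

9.013 L − 3.28 L = 5.733 L; the difference is limited to 2 decimal places (3 s.f.).
Carrying full precision, 5.733 × 1.9725 = 11.3083425 L; 1.9725 has 5 s.f., so the result keeps min(3, 5) = 3 s.f.
Rounded to 3 significant figures: 11.3 L.

11.3 L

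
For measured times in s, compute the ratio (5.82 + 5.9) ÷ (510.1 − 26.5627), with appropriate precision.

5.82 + 5.9 = 11.72, limited to 1 d.p. → 3 s.f.; 510.1 − 26.5627 = 483.5373, limited to 1 d.p. → 4 s.f.
Carrying full precision, 11.72 ÷ 483.5373 = 0.0242380474061…; keep min(3, 4) = 3 s.f.
Rounded to 3 significant figures: 0.0242.

0.0242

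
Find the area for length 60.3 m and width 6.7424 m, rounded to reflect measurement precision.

407 m²

area = 60.3 m × 6.7424 m = 406.56672 m².
60.3 has 3 significant figures; 6.7424 has 5.
Division/multiplication keeps the fewest: 3 significant figures.
Rounded: 407 m².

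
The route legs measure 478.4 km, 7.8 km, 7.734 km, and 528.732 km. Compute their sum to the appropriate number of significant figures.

478.4 km + 7.8 km + 7.734 km + 528.732 km = 1022.666 km.
Addition/subtraction keeps the fewest decimal places: 478.4 → 1 decimal place, 7.8 → 1 decimal place, 7.734 → 3 decimal places, 528.732 → 3 decimal places; limit is 1.
Rounded to 1 decimal place: 1.0227 × 10^3 km.

1.0227 × 10^3 km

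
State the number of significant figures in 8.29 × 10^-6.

8.29 × 10^-6: in scientific notation every digit of the coefficient is significant.

3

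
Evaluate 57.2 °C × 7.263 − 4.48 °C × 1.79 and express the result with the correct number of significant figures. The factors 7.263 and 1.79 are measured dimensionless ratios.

407 °C

57.2 × 7.263 = 415.4436 → 415 °C (3 s.f., last digit at the 10^0 place).
4.48 × 1.79 = 8.0192 → 8.02 °C (3 s.f., last digit at the 10^-2 place).
Difference: 407.4244 °C; keep the coarser place, 10^0.
Result: 407 °C.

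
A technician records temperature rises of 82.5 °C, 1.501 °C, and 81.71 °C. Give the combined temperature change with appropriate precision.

165.7 °C

82.5 °C + 1.501 °C + 81.71 °C = 165.711 °C.
Addition/subtraction keeps the fewest decimal places: 82.5 → 1 decimal place, 1.501 → 3 decimal places, 81.71 → 2 decimal places; limit is 1.
Rounded to 1 decimal place: 165.7 °C.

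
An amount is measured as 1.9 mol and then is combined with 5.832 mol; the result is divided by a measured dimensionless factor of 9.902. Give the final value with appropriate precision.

0.78 mol

1.9 mol + 5.832 mol = 7.732 mol; the sum is limited to 1 decimal place (2 s.f.).
Carrying full precision, 7.732 ÷ 9.902 = 0.78085235306… mol; 9.902 has 4 s.f., so the result keeps min(2, 4) = 2 s.f.
Rounded to 2 significant figures: 0.78 mol.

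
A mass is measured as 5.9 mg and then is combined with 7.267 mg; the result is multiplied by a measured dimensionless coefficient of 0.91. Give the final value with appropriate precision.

12 mg

5.9 mg + 7.267 mg = 13.167 mg; the sum is limited to 1 decimal place (3 s.f.).
Carrying full precision, 13.167 × 0.91 = 11.98197 mg; 0.91 has 2 s.f., so the result keeps min(3, 2) = 2 s.f.
Rounded to 2 significant figures: 12 mg.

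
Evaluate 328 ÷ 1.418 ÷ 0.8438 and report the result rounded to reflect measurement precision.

274

328 ÷ 1.418 ÷ 0.8438 = 274.130963059…
Multiplication/division keeps the fewest significant figures: 328 → 3 s.f., 1.418 → 4 s.f., 0.8438 → 4 s.f.; limit is 3.
Rounded to 3 significant figures: 274.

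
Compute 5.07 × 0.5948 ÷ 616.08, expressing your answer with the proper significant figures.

0.00489

5.07 × 0.5948 ÷ 616.08 = 0.00489487728866…
Multiplication/division keeps the fewest significant figures: 5.07 → 3 s.f., 0.5948 → 4 s.f., 616.08 → 5 s.f.; limit is 3.
Rounded to 3 significant figures: 0.00489.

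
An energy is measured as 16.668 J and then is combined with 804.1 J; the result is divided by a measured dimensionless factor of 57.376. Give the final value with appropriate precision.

16.668 J + 804.1 J = 820.768 J; the sum is limited to 1 decimal place (4 s.f.).
Carrying full precision, 820.768 ÷ 57.376 = 14.3050752928… J; 57.376 has 5 s.f., so the result keeps min(4, 5) = 4 s.f.
Rounded to 4 significant figures: 14.31 J.

14.31 J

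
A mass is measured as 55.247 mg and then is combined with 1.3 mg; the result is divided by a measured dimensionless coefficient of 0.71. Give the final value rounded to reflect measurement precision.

55.247 mg + 1.3 mg = 56.547 mg; the sum is limited to 1 decimal place (3 s.f.).
Carrying full precision, 56.547 ÷ 0.71 = 79.6436619718… mg; 0.71 has 2 s.f., so the result keeps min(3, 2) = 2 s.f.
Rounded to 2 significant figures: 8.0 × 10^1 mg.

8.0 × 10^1 mg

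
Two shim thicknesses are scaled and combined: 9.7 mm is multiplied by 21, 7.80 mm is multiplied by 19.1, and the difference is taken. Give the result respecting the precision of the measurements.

5 × 10¹ mm

9.7 × 21 = 203.7 → 2.0 × 10² mm (2 s.f., last digit at the 10^1 place).
7.80 × 19.1 = 148.98 → 149 mm (3 s.f., last digit at the 10^0 place).
Difference: 54.72 mm; keep the coarser place, 10^1.
Result: 5 × 10¹ mm.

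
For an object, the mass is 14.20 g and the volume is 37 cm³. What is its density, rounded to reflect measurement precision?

0.38 g/cm³

density = 14.20 g ÷ 37 cm³ = 0.383783783784… g/cm³.
14.20 has 4 significant figures; 37 has 2.
Division/multiplication keeps the fewest: 2 significant figures.
Rounded: 0.38 g/cm³.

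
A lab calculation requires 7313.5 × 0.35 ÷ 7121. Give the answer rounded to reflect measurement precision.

0.36

7313.5 × 0.35 ÷ 7121 = 0.359461452043…
Multiplication/division keeps the fewest significant figures: 7313.5 → 5 s.f., 0.35 → 2 s.f., 7121 → 4 s.f.; limit is 2.
Rounded to 2 significant figures: 0.36.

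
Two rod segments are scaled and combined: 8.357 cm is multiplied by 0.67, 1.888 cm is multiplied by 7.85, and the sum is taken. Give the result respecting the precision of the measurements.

20.4 cm

8.357 × 0.67 = 5.59919 → 5.6 cm (2 s.f., last digit at the 10^-1 place).
1.888 × 7.85 = 14.8208 → 14.8 cm (3 s.f., last digit at the 10^-1 place).
Sum: 20.41999 cm; keep the coarser place, 10^-1.
Result: 20.4 cm.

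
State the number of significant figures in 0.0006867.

0.0006867: leading zeros are not significant.

4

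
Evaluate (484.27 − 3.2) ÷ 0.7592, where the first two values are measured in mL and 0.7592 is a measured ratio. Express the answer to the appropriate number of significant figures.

484.27 mL − 3.2 mL = 481.07 mL; the difference is limited to 1 decimal place (4 s.f.).
Carrying full precision, 481.07 ÷ 0.7592 = 633.653846154… mL; 0.7592 has 4 s.f., so the result keeps min(4, 4) = 4 s.f.
Rounded to 4 significant figures: 633.7 mL.

633.7 mL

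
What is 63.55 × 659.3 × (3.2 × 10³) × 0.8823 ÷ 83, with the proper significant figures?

63.55 × 659.3 × (3.2 × 10³) × 0.8823 ÷ 83 = 1425236.03988…
Multiplication/division keeps the fewest significant figures: 63.55 → 4 s.f., 659.3 → 4 s.f., 3.2 × 10³ → 2 s.f., 0.8823 → 4 s.f., 83 → 2 s.f.; limit is 2.
Rounded to 2 significant figures: 1.4 × 10⁶.

1.4 × 10⁶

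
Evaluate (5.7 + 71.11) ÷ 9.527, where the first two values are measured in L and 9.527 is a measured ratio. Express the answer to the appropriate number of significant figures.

8.06 L

5.7 L + 71.11 L = 76.81 L; the sum is limited to 1 decimal place (3 s.f.).
Carrying full precision, 76.81 ÷ 9.527 = 8.06234911305… L; 9.527 has 4 s.f., so the result keeps min(3, 4) = 3 s.f.
Rounded to 3 significant figures: 8.06 L.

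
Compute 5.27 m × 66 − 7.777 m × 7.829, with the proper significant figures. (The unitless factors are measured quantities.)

2.9 × 10² m

5.27 × 66 = 347.82 → 3.5 × 10² m (2 s.f., last digit at the 10^1 place).
7.777 × 7.829 = 60.886133 → 60.89 m (4 s.f., last digit at the 10^-2 place).
Difference: 286.933867 m; keep the coarser place, 10^1.
Result: 2.9 × 10² m.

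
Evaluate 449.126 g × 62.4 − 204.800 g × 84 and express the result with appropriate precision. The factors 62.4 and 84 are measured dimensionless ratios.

449.126 × 62.4 = 28025.4624 → 2.80 × 10^4 g (3 s.f., last digit at the 10^2 place).
204.800 × 84 = 17203.2 → 1.7 × 10^4 g (2 s.f., last digit at the 10^3 place).
Difference: 10822.2624 g; keep the coarser place, 10^3.
Result: 1.1 × 10^4 g.

1.1 × 10^4 g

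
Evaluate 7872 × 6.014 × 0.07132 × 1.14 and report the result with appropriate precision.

7872 × 6.014 × 0.07132 × 1.14 = 3849.148753…
Multiplication/division keeps the fewest significant figures: 7872 → 4 s.f., 6.014 → 4 s.f., 0.07132 → 4 s.f., 1.14 → 3 s.f.; limit is 3.
Rounded to 3 significant figures: 3.85 × 10³.

3.85 × 10³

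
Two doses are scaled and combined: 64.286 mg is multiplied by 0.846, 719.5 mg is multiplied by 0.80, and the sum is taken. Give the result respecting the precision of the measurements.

64.286 × 0.846 = 54.385956 → 54.4 mg (3 s.f., last digit at the 10^-1 place).
719.5 × 0.80 = 575.6 → 5.8 × 10^2 mg (2 s.f., last digit at the 10^1 place).
Sum: 629.985956 mg; keep the coarser place, 10^1.
Result: 6.3 × 10^2 mg.

6.3 × 10^2 mg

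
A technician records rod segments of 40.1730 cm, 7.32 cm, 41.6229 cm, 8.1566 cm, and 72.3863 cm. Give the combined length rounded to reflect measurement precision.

1.6966 × 10² cm

40.1730 cm + 7.32 cm + 41.6229 cm + 8.1566 cm + 72.3863 cm = 169.6588 cm.
Addition/subtraction keeps the fewest decimal places: 40.1730 → 4 decimal places, 7.32 → 2 decimal places, 41.6229 → 4 decimal places, 8.1566 → 4 decimal places, 72.3863 → 4 decimal places; limit is 2.
Rounded to 2 decimal places: 1.6966 × 10² cm.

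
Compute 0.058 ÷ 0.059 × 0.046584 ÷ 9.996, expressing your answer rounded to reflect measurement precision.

0.058 ÷ 0.059 × 0.046584 ÷ 9.996 = 0.00458127657843…
Multiplication/division keeps the fewest significant figures: 0.058 → 2 s.f., 0.059 → 2 s.f., 0.046584 → 5 s.f., 9.996 → 4 s.f.; limit is 2.
Rounded to 2 significant figures: 0.0046.

0.0046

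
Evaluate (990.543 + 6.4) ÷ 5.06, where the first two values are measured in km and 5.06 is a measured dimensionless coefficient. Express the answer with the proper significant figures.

990.543 km + 6.4 km = 996.943 km; the sum is limited to 1 decimal place (4 s.f.).
Carrying full precision, 996.943 ÷ 5.06 = 197.0243083… km; 5.06 has 3 s.f., so the result keeps min(4, 3) = 3 s.f.
Rounded to 3 significant figures: 1.97 × 10² km.

1.97 × 10² km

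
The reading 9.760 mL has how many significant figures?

9.760: trailing zeros after a decimal point are significant.

4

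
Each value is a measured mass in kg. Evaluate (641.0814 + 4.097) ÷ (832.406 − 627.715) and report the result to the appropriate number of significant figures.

3.15196

641.0814 + 4.097 = 645.1784, limited to 3 d.p. → 6 s.f.; 832.406 − 627.715 = 204.691, limited to 3 d.p. → 6 s.f.
Carrying full precision, 645.1784 ÷ 204.691 = 3.15196271453…; keep min(6, 6) = 6 s.f.
Rounded to 6 significant figures: 3.15196.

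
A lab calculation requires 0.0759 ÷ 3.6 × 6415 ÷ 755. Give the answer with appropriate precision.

0.0759 ÷ 3.6 × 6415 ÷ 755 = 0.179138520971…
Multiplication/division keeps the fewest significant figures: 0.0759 → 3 s.f., 3.6 → 2 s.f., 6415 → 4 s.f., 755 → 3 s.f.; limit is 2.
Rounded to 2 significant figures: 0.18.

0.18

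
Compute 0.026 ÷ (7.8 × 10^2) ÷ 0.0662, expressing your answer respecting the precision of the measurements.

0.026 ÷ (7.8 × 10^2) ÷ 0.0662 = 0.000503524672709…
Multiplication/division keeps the fewest significant figures: 0.026 → 2 s.f., 7.8 × 10^2 → 2 s.f., 0.0662 → 3 s.f.; limit is 2.
Rounded to 2 significant figures: 5.0 × 10^-4.

5.0 × 10^-4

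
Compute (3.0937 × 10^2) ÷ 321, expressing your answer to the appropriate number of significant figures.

0.964

(3.0937 × 10^2) ÷ 321 = 0.963769470405…
Multiplication/division keeps the fewest significant figures: 3.0937 × 10^2 → 5 s.f., 321 → 3 s.f.; limit is 3.
Rounded to 3 significant figures: 0.964.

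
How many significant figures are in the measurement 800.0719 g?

800.0719: zeros between nonzero digits are significant.

7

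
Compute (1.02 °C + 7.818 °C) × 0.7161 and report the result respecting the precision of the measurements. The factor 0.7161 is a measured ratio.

6.33 °C

1.02 °C + 7.818 °C = 8.838 °C; the sum is limited to 2 decimal places (3 s.f.).
Carrying full precision, 8.838 × 0.7161 = 6.3288918 °C; 0.7161 has 4 s.f., so the result keeps min(3, 4) = 3 s.f.
Rounded to 3 significant figures: 6.33 °C.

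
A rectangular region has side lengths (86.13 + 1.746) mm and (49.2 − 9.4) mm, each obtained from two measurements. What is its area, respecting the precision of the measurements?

3.50 × 10³ mm²

86.13 + 1.746 = 87.876, limited to 2 d.p. → 4 s.f.; 49.2 − 9.4 = 39.8, limited to 1 d.p. → 3 s.f.
Carrying full precision, 87.876 × 39.8 = 3497.4648; keep min(4, 3) = 3 s.f.
Rounded to 3 significant figures: 3.50 × 10³ mm².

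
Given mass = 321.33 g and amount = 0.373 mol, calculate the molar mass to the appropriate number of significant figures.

molar mass = 321.33 g ÷ 0.373 mol = 861.474530831… g/mol.
321.33 has 5 significant figures; 0.373 has 3.
Division/multiplication keeps the fewest: 3 significant figures.
Rounded: 861 g/mol.

861 g/mol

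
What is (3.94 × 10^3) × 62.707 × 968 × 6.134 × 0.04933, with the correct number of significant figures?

7.24 × 10^7

(3.94 × 10^3) × 62.707 × 968 × 6.134 × 0.04933 = 72367320.104…
Multiplication/division keeps the fewest significant figures: 3.94 × 10^3 → 3 s.f., 62.707 → 5 s.f., 968 → 3 s.f., 6.134 → 4 s.f., 0.04933 → 4 s.f.; limit is 3.
Rounded to 3 significant figures: 7.24 × 10^7.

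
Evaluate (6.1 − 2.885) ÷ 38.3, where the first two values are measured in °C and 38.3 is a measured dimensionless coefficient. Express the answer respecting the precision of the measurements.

0.084 °C

6.1 °C − 2.885 °C = 3.215 °C; the difference is limited to 1 decimal place (2 s.f.).
Carrying full precision, 3.215 ÷ 38.3 = 0.0839425587467… °C; 38.3 has 3 s.f., so the result keeps min(2, 3) = 2 s.f.
Rounded to 2 significant figures: 0.084 °C.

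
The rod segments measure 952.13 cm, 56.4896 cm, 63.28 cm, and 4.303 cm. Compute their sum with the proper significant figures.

1076.20 cm

952.13 cm + 56.4896 cm + 63.28 cm + 4.303 cm = 1076.2026 cm.
Addition/subtraction keeps the fewest decimal places: 952.13 → 2 decimal places, 56.4896 → 4 decimal places, 63.28 → 2 decimal places, 4.303 → 3 decimal places; limit is 2.
Rounded to 2 decimal places: 1076.20 cm.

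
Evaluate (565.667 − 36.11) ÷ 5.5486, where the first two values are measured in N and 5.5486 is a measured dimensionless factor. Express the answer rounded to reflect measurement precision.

565.667 N − 36.11 N = 529.557 N; the difference is limited to 2 decimal places (5 s.f.).
Carrying full precision, 529.557 ÷ 5.5486 = 95.4397505677… N; 5.5486 has 5 s.f., so the result keeps min(5, 5) = 5 s.f.
Rounded to 5 significant figures: 95.440 N.

95.440 N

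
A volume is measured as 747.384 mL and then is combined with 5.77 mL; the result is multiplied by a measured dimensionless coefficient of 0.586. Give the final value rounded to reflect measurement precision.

441 mL

747.384 mL + 5.77 mL = 753.154 mL; the sum is limited to 2 decimal places (5 s.f.).
Carrying full precision, 753.154 × 0.586 = 441.348244 mL; 0.586 has 3 s.f., so the result keeps min(5, 3) = 3 s.f.
Rounded to 3 significant figures: 441 mL.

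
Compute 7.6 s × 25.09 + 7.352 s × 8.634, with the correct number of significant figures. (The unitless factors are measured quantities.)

2.5 × 10^2 s

7.6 × 25.09 = 190.684 → 1.9 × 10^2 s (2 s.f., last digit at the 10^1 place).
7.352 × 8.634 = 63.477168 → 63.48 s (4 s.f., last digit at the 10^-2 place).
Sum: 254.161168 s; keep the coarser place, 10^1.
Result: 2.5 × 10^2 s.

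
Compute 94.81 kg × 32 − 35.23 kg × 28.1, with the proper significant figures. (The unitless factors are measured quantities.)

2.0 × 10^3 kg

94.81 × 32 = 3033.92 → 3.0 × 10^3 kg (2 s.f., last digit at the 10^2 place).
35.23 × 28.1 = 989.963 → 9.90 × 10^2 kg (3 s.f., last digit at the 10^0 place).
Difference: 2043.957 kg; keep the coarser place, 10^2.
Result: 2.0 × 10^3 kg.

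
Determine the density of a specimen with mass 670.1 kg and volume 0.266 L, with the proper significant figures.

2.52 × 10³ kg/L

density = 670.1 kg ÷ 0.266 L = 2519.17293233… kg/L.
670.1 has 4 significant figures; 0.266 has 3.
Division/multiplication keeps the fewest: 3 significant figures.
Rounded: 2.52 × 10³ kg/L.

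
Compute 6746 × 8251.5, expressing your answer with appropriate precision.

5.566 × 10^7

6746 × 8251.5 = 55664619
Multiplication/division keeps the fewest significant figures: 6746 → 4 s.f., 8251.5 → 5 s.f.; limit is 4.
Rounded to 4 significant figures: 5.566 × 10^7.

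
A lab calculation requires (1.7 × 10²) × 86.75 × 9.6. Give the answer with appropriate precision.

(1.7 × 10²) × 86.75 × 9.6 = 141576
Multiplication/division keeps the fewest significant figures: 1.7 × 10² → 2 s.f., 86.75 → 4 s.f., 9.6 → 2 s.f.; limit is 2.
Rounded to 2 significant figures: 1.4 × 10⁵.

1.4 × 10⁵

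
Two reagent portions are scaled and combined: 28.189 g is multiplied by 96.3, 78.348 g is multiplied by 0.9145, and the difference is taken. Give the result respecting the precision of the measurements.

2.64 × 10^3 g

28.189 × 96.3 = 2714.6007 → 2.71 × 10^3 g (3 s.f., last digit at the 10^1 place).
78.348 × 0.9145 = 71.649246 → 71.65 g (4 s.f., last digit at the 10^-2 place).
Difference: 2642.951454 g; keep the coarser place, 10^1.
Result: 2.64 × 10^3 g.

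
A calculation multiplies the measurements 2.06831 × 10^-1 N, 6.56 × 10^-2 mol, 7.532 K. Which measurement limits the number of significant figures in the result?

6.56 × 10^-2 mol

2.06831 × 10^-1 N → 6 s.f.; 6.56 × 10^-2 mol → 3 s.f.; 7.532 K → 4 s.f.
The fewest is 3 significant figures, from 6.56 × 10^-2 mol.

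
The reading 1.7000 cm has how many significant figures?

5

1.7000: trailing zeros after a decimal point are significant.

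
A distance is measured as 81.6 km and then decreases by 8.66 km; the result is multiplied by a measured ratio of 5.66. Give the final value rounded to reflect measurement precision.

413 km

81.6 km − 8.66 km = 72.94 km; the difference is limited to 1 decimal place (3 s.f.).
Carrying full precision, 72.94 × 5.66 = 412.8404 km; 5.66 has 3 s.f., so the result keeps min(3, 3) = 3 s.f.
Rounded to 3 significant figures: 413 km.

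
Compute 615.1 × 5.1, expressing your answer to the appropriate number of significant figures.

3.1 × 10³

615.1 × 5.1 = 3137.01
Multiplication/division keeps the fewest significant figures: 615.1 → 4 s.f., 5.1 → 2 s.f.; limit is 2.
Rounded to 2 significant figures: 3.1 × 10³.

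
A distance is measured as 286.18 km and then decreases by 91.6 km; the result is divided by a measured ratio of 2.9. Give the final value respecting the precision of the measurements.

67 km

286.18 km − 91.6 km = 194.58 km; the difference is limited to 1 decimal place (4 s.f.).
Carrying full precision, 194.58 ÷ 2.9 = 67.0965517241… km; 2.9 has 2 s.f., so the result keeps min(4, 2) = 2 s.f.
Rounded to 2 significant figures: 67 km.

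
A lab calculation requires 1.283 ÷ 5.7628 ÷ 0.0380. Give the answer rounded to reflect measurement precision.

5.86

1.283 ÷ 5.7628 ÷ 0.0380 = 5.85881132344…
Multiplication/division keeps the fewest significant figures: 1.283 → 4 s.f., 5.7628 → 5 s.f., 0.0380 → 3 s.f.; limit is 3.
Rounded to 3 significant figures: 5.86.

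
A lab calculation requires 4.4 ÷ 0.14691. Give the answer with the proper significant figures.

4.4 ÷ 0.14691 = 29.9503097134…
Multiplication/division keeps the fewest significant figures: 4.4 → 2 s.f., 0.14691 → 5 s.f.; limit is 2.
Rounded to 2 significant figures: 30.

30.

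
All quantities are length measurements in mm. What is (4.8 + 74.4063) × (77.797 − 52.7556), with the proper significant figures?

1.98 × 10^3 mm²

4.8 + 74.4063 = 79.2063, limited to 1 d.p. → 3 s.f.; 77.797 − 52.7556 = 25.0414, limited to 3 d.p. → 5 s.f.
Carrying full precision, 79.2063 × 25.0414 = 1983.43664082; keep min(3, 5) = 3 s.f.
Rounded to 3 significant figures: 1.98 × 10^3 mm².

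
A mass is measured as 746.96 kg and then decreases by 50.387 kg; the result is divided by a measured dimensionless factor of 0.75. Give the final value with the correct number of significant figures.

9.3 × 10² kg

746.96 kg − 50.387 kg = 696.573 kg; the difference is limited to 2 decimal places (5 s.f.).
Carrying full precision, 696.573 ÷ 0.75 = 928.764 kg; 0.75 has 2 s.f., so the result keeps min(5, 2) = 2 s.f.
Rounded to 2 significant figures: 9.3 × 10² kg.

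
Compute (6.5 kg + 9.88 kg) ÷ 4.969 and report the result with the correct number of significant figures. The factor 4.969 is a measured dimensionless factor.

6.5 kg + 9.88 kg = 16.38 kg; the sum is limited to 1 decimal place (3 s.f.).
Carrying full precision, 16.38 ÷ 4.969 = 3.29643791507… kg; 4.969 has 4 s.f., so the result keeps min(3, 4) = 3 s.f.
Rounded to 3 significant figures: 3.30 kg.

3.30 kg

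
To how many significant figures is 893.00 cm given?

5

893.00: trailing zeros after a decimal point are significant.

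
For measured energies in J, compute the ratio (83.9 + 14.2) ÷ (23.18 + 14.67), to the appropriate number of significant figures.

2.59

83.9 + 14.2 = 98.1, limited to 1 d.p. → 3 s.f.; 23.18 + 14.67 = 37.85, limited to 2 d.p. → 4 s.f.
Carrying full precision, 98.1 ÷ 37.85 = 2.59180977543…; keep min(3, 4) = 3 s.f.
Rounded to 3 significant figures: 2.59.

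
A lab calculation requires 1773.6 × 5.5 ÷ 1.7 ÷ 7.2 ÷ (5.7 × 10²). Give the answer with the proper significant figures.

1773.6 × 5.5 ÷ 1.7 ÷ 7.2 ÷ (5.7 × 10²) = 1.39817681459…
Multiplication/division keeps the fewest significant figures: 1773.6 → 5 s.f., 5.5 → 2 s.f., 1.7 → 2 s.f., 7.2 → 2 s.f., 5.7 × 10² → 2 s.f.; limit is 2.
Rounded to 2 significant figures: 1.4.

1.4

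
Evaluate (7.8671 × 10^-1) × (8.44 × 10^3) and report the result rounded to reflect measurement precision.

6.64 × 10^3

(7.8671 × 10^-1) × (8.44 × 10^3) = 6639.8324
Multiplication/division keeps the fewest significant figures: 7.8671 × 10^-1 → 5 s.f., 8.44 × 10^3 → 3 s.f.; limit is 3.
Rounded to 3 significant figures: 6.64 × 10^3.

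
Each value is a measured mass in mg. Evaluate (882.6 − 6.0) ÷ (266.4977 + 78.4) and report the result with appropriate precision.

2.542

882.6 − 6.0 = 876.6, limited to 1 d.p. → 4 s.f.; 266.4977 + 78.4 = 344.8977, limited to 1 d.p. → 4 s.f.
Carrying full precision, 876.6 ÷ 344.8977 = 2.54162321175…; keep min(4, 4) = 4 s.f.
Rounded to 4 significant figures: 2.542.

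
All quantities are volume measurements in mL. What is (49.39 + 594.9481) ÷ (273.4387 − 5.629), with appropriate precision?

2.4060

49.39 + 594.9481 = 644.3381, limited to 2 d.p. → 5 s.f.; 273.4387 − 5.629 = 267.8097, limited to 3 d.p. → 6 s.f.
Carrying full precision, 644.3381 ÷ 267.8097 = 2.40595504943…; keep min(5, 6) = 5 s.f.
Rounded to 5 significant figures: 2.4060.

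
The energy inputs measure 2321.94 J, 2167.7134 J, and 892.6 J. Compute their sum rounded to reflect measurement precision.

2321.94 J + 2167.7134 J + 892.6 J = 5382.2534 J.
Addition/subtraction keeps the fewest decimal places: 2321.94 → 2 decimal places, 2167.7134 → 4 decimal places, 892.6 → 1 decimal place; limit is 1.
Rounded to 1 decimal place: 5382.3 J.

5382.3 J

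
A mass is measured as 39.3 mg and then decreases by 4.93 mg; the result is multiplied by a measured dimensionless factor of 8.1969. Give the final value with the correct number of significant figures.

282 mg

39.3 mg − 4.93 mg = 34.37 mg; the difference is limited to 1 decimal place (3 s.f.).
Carrying full precision, 34.37 × 8.1969 = 281.727453 mg; 8.1969 has 5 s.f., so the result keeps min(3, 5) = 3 s.f.
Rounded to 3 significant figures: 282 mg.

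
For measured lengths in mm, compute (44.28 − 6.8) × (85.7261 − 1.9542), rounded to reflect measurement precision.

44.28 − 6.8 = 37.48, limited to 1 d.p. → 3 s.f.; 85.7261 − 1.9542 = 83.7719, limited to 4 d.p. → 6 s.f.
Carrying full precision, 37.48 × 83.7719 = 3139.770812; keep min(3, 6) = 3 s.f.
Rounded to 3 significant figures: 3.14 × 10³ mm².

3.14 × 10³ mm²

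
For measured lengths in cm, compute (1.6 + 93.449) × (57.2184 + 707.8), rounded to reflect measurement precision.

7.27 × 10^4 cm²

1.6 + 93.449 = 95.049, limited to 1 d.p. → 3 s.f.; 57.2184 + 707.8 = 765.0184, limited to 1 d.p. → 4 s.f.
Carrying full precision, 95.049 × 765.0184 = 72714.2339016; keep min(3, 4) = 3 s.f.
Rounded to 3 significant figures: 7.27 × 10^4 cm².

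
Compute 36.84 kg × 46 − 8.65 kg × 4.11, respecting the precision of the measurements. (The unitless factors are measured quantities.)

1.7 × 10³ kg

36.84 × 46 = 1694.64 → 1.7 × 10³ kg (2 s.f., last digit at the 10^2 place).
8.65 × 4.11 = 35.5515 → 35.6 kg (3 s.f., last digit at the 10^-1 place).
Difference: 1659.0885 kg; keep the coarser place, 10^2.
Result: 1.7 × 10³ kg.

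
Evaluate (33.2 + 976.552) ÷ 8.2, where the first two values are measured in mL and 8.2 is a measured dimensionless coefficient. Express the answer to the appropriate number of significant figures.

1.2 × 10² mL

33.2 mL + 976.552 mL = 1009.752 mL; the sum is limited to 1 decimal place (5 s.f.).
Carrying full precision, 1009.752 ÷ 8.2 = 123.140487805… mL; 8.2 has 2 s.f., so the result keeps min(5, 2) = 2 s.f.
Rounded to 2 significant figures: 1.2 × 10² mL.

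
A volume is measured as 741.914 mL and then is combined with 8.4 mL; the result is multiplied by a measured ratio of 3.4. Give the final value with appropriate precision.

741.914 mL + 8.4 mL = 750.314 mL; the sum is limited to 1 decimal place (4 s.f.).
Carrying full precision, 750.314 × 3.4 = 2551.0676 mL; 3.4 has 2 s.f., so the result keeps min(4, 2) = 2 s.f.
Rounded to 2 significant figures: 2.6 × 10^3 mL.

2.6 × 10^3 mL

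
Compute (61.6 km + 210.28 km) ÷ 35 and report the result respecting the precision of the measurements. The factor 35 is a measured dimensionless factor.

7.8 km

61.6 km + 210.28 km = 271.88 km; the sum is limited to 1 decimal place (4 s.f.).
Carrying full precision, 271.88 ÷ 35 = 7.768 km; 35 has 2 s.f., so the result keeps min(4, 2) = 2 s.f.
Rounded to 2 significant figures: 7.8 km.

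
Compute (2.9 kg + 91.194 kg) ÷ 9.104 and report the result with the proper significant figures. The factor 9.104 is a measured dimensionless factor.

10.3 kg

2.9 kg + 91.194 kg = 94.094 kg; the sum is limited to 1 decimal place (3 s.f.).
Carrying full precision, 94.094 ÷ 9.104 = 10.335456942… kg; 9.104 has 4 s.f., so the result keeps min(3, 4) = 3 s.f.
Rounded to 3 significant figures: 10.3 kg.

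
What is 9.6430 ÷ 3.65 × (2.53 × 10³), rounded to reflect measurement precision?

9.6430 ÷ 3.65 × (2.53 × 10³) = 6684.05205479…
Multiplication/division keeps the fewest significant figures: 9.6430 → 5 s.f., 3.65 → 3 s.f., 2.53 × 10³ → 3 s.f.; limit is 3.
Rounded to 3 significant figures: 6.68 × 10³.

6.68 × 10³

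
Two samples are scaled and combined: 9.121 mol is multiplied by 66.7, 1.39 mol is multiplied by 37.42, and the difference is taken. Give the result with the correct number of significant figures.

9.121 × 66.7 = 608.3707 → 608 mol (3 s.f., last digit at the 10^0 place).
1.39 × 37.42 = 52.0138 → 52.0 mol (3 s.f., last digit at the 10^-1 place).
Difference: 556.3569 mol; keep the coarser place, 10^0.
Result: 556 mol.

556 mol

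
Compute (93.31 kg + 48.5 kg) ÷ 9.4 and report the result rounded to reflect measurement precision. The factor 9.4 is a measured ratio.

93.31 kg + 48.5 kg = 141.81 kg; the sum is limited to 1 decimal place (4 s.f.).
Carrying full precision, 141.81 ÷ 9.4 = 15.0861702128… kg; 9.4 has 2 s.f., so the result keeps min(4, 2) = 2 s.f.
Rounded to 2 significant figures: 15 kg.

15 kg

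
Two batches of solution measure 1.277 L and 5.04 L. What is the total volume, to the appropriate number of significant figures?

6.32 L

1.277 L + 5.04 L = 6.317 L.
Addition/subtraction keeps the fewest decimal places: 1.277 → 3 decimal places, 5.04 → 2 decimal places; limit is 2.
Rounded to 2 decimal places: 6.32 L.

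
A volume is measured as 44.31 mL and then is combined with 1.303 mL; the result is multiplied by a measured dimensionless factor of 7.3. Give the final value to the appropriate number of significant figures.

44.31 mL + 1.303 mL = 45.613 mL; the sum is limited to 2 decimal places (4 s.f.).
Carrying full precision, 45.613 × 7.3 = 332.9749 mL; 7.3 has 2 s.f., so the result keeps min(4, 2) = 2 s.f.
Rounded to 2 significant figures: 3.3 × 10^2 mL.

3.3 × 10^2 mL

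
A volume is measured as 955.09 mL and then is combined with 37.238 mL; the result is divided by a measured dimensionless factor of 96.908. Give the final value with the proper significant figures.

10.240 mL

955.09 mL + 37.238 mL = 992.328 mL; the sum is limited to 2 decimal places (5 s.f.).
Carrying full precision, 992.328 ÷ 96.908 = 10.2398976349… mL; 96.908 has 5 s.f., so the result keeps min(5, 5) = 5 s.f.
Rounded to 5 significant figures: 10.240 mL.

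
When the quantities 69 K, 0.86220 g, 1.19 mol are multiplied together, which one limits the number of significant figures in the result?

69 K

69 K → 2 s.f.; 0.86220 g → 5 s.f.; 1.19 mol → 3 s.f.
The fewest is 2 significant figures, from 69 K.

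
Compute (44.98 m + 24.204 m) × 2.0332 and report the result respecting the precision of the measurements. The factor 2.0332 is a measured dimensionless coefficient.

44.98 m + 24.204 m = 69.184 m; the sum is limited to 2 decimal places (4 s.f.).
Carrying full precision, 69.184 × 2.0332 = 140.6649088 m; 2.0332 has 5 s.f., so the result keeps min(4, 5) = 4 s.f.
Rounded to 4 significant figures: 140.7 m.

140.7 m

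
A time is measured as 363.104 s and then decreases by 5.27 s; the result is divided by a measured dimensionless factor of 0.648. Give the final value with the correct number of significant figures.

552 s

363.104 s − 5.27 s = 357.834 s; the difference is limited to 2 decimal places (5 s.f.).
Carrying full precision, 357.834 ÷ 0.648 = 552.212962963… s; 0.648 has 3 s.f., so the result keeps min(5, 3) = 3 s.f.
Rounded to 3 significant figures: 552 s.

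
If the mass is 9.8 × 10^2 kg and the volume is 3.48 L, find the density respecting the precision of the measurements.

density = 9.8 × 10^2 kg ÷ 3.48 L = 281.609195402… kg/L.
9.8 × 10^2 has 2 significant figures; 3.48 has 3.
Division/multiplication keeps the fewest: 2 significant figures.
Rounded: 2.8 × 10^2 kg/L.

2.8 × 10^2 kg/L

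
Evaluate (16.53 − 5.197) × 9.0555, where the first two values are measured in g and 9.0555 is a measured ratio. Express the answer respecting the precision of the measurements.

16.53 g − 5.197 g = 11.333 g; the difference is limited to 2 decimal places (4 s.f.).
Carrying full precision, 11.333 × 9.0555 = 102.6259815 g; 9.0555 has 5 s.f., so the result keeps min(4, 5) = 4 s.f.
Rounded to 4 significant figures: 102.6 g.

102.6 g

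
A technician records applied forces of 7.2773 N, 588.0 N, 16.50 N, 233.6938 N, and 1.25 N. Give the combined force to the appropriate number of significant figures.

846.7 N

7.2773 N + 588.0 N + 16.50 N + 233.6938 N + 1.25 N = 846.7211 N.
Addition/subtraction keeps the fewest decimal places: 7.2773 → 4 decimal places, 588.0 → 1 decimal place, 16.50 → 2 decimal places, 233.6938 → 4 decimal places, 1.25 → 2 decimal places; limit is 1.
Rounded to 1 decimal place: 846.7 N.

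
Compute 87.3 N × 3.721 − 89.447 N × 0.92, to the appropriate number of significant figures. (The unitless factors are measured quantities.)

243 N

87.3 × 3.721 = 324.8433 → 325 N (3 s.f., last digit at the 10^0 place).
89.447 × 0.92 = 82.29124 → 82 N (2 s.f., last digit at the 10^0 place).
Difference: 242.55206 N; keep the coarser place, 10^0.
Result: 243 N.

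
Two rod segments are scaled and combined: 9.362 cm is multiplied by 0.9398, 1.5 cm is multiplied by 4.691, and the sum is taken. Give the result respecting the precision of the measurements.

15.8 cm

9.362 × 0.9398 = 8.7984076 → 8.798 cm (4 s.f., last digit at the 10^-3 place).
1.5 × 4.691 = 7.0365 → 7.0 cm (2 s.f., last digit at the 10^-1 place).
Sum: 15.8349076 cm; keep the coarser place, 10^-1.
Result: 15.8 cm.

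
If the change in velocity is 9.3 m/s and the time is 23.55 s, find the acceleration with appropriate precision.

acceleration = 9.3 m/s ÷ 23.55 s = 0.394904458599… m/s².
9.3 has 2 significant figures; 23.55 has 4.
Division/multiplication keeps the fewest: 2 significant figures.
Rounded: 0.39 m/s².

0.39 m/s²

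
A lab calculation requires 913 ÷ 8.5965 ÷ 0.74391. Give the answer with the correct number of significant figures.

913 ÷ 8.5965 ÷ 0.74391 = 142.767289155…
Multiplication/division keeps the fewest significant figures: 913 → 3 s.f., 8.5965 → 5 s.f., 0.74391 → 5 s.f.; limit is 3.
Rounded to 3 significant figures: 143.

143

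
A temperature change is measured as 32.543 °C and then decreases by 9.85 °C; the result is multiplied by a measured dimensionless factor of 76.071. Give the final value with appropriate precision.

1726 °C

32.543 °C − 9.85 °C = 22.693 °C; the difference is limited to 2 decimal places (4 s.f.).
Carrying full precision, 22.693 × 76.071 = 1726.279203 °C; 76.071 has 5 s.f., so the result keeps min(4, 5) = 4 s.f.
Rounded to 4 significant figures: 1726 °C.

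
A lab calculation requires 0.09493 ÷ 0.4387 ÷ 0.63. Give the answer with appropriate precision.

0.34

0.09493 ÷ 0.4387 ÷ 0.63 = 0.343475130345…
Multiplication/division keeps the fewest significant figures: 0.09493 → 4 s.f., 0.4387 → 4 s.f., 0.63 → 2 s.f.; limit is 2.
Rounded to 2 significant figures: 0.34.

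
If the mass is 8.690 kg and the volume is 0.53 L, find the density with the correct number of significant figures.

16 kg/L

density = 8.690 kg ÷ 0.53 L = 16.3962264151… kg/L.
8.690 has 4 significant figures; 0.53 has 2.
Division/multiplication keeps the fewest: 2 significant figures.
Rounded: 16 kg/L.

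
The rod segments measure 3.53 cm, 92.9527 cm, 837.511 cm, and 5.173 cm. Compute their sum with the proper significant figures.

3.53 cm + 92.9527 cm + 837.511 cm + 5.173 cm = 939.1667 cm.
Addition/subtraction keeps the fewest decimal places: 3.53 → 2 decimal places, 92.9527 → 4 decimal places, 837.511 → 3 decimal places, 5.173 → 3 decimal places; limit is 2.
Rounded to 2 decimal places: 9.3917 × 10² cm.

9.3917 × 10² cm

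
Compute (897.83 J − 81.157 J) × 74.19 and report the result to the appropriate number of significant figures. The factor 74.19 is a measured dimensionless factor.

897.83 J − 81.157 J = 816.673 J; the difference is limited to 2 decimal places (5 s.f.).
Carrying full precision, 816.673 × 74.19 = 60588.96987 J; 74.19 has 4 s.f., so the result keeps min(5, 4) = 4 s.f.
Rounded to 4 significant figures: 6.059 × 10⁴ J.

6.059 × 10⁴ J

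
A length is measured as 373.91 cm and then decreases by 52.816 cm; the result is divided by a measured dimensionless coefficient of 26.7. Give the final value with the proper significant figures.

373.91 cm − 52.816 cm = 321.094 cm; the difference is limited to 2 decimal places (5 s.f.).
Carrying full precision, 321.094 ÷ 26.7 = 12.0259925094… cm; 26.7 has 3 s.f., so the result keeps min(5, 3) = 3 s.f.
Rounded to 3 significant figures: 12.0 cm.

12.0 cm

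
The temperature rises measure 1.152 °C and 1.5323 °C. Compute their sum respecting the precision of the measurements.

2.684 °C

1.152 °C + 1.5323 °C = 2.6843 °C.
Addition/subtraction keeps the fewest decimal places: 1.152 → 3 decimal places, 1.5323 → 4 decimal places; limit is 3.
Rounded to 3 decimal places: 2.684 °C.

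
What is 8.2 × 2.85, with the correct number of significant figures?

8.2 × 2.85 = 23.37
Multiplication/division keeps the fewest significant figures: 8.2 → 2 s.f., 2.85 → 3 s.f.; limit is 2.
Rounded to 2 significant figures: 23.

23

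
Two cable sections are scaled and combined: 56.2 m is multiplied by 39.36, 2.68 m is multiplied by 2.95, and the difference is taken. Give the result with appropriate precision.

2.20 × 10³ m

56.2 × 39.36 = 2212.032 → 2.21 × 10³ m (3 s.f., last digit at the 10^1 place).
2.68 × 2.95 = 7.906 → 7.91 m (3 s.f., last digit at the 10^-2 place).
Difference: 2204.126 m; keep the coarser place, 10^1.
Result: 2.20 × 10³ m.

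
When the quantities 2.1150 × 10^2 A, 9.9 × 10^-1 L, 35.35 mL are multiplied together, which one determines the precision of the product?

9.9 × 10^-1 L

2.1150 × 10^2 A → 5 s.f.; 9.9 × 10^-1 L → 2 s.f.; 35.35 mL → 4 s.f.
The fewest is 2 significant figures, from 9.9 × 10^-1 L.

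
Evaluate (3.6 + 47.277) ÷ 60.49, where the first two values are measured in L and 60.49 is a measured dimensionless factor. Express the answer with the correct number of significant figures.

0.841 L

3.6 L + 47.277 L = 50.877 L; the sum is limited to 1 decimal place (3 s.f.).
Carrying full precision, 50.877 ÷ 60.49 = 0.841081170441… L; 60.49 has 4 s.f., so the result keeps min(3, 4) = 3 s.f.
Rounded to 3 significant figures: 0.841 L.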